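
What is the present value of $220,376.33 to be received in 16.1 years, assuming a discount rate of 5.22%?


Present value formula: PV = FV / (1 + r)^t
PV = $220,376.33 / (1 + 0.0522)^16.1
PV = $220,376.33 / 2.2687288
PV = $97,136.48

PV = FV / (1 + r)^t = $97,136.48


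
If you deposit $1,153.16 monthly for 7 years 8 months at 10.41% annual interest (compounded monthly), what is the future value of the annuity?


Future value of an ordinary annuity: FV = PMT × ((1 + r)^n − 1) / r
Monthly rate r = 0.1041/12 = 0.008675, n = 92
FV = $1,153.16 × ((1 + 0.1041/12)^92 − 1) / (0.1041/12)
FV = $1,153.16 × 139.905946
FV = $161,333.94

FV = PMT × ((1+r)^n - 1)/r = $161,333.94


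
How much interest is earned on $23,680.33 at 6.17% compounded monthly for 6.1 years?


Compound interest earned = final amount − principal.
A = P(1 + r/n)^(nt) = $23,680.33 × (1 + 0.0617/12)^(12 × 6.1) = $34,468.66
Interest = A − P = $34,468.66 − $23,680.33 = $10,788.33

Interest = A - P = $10,788.33


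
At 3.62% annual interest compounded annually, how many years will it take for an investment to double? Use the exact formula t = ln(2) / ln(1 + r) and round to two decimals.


Doubling condition: (1 + r)^t = 2
Take ln of both sides: t × ln(1 + r) = ln(2)
t = ln(2) / ln(1 + r)
t = 0.693147 / 0.035560
t = 19.49

t = ln(2) / ln(1 + r) = 19.49 years


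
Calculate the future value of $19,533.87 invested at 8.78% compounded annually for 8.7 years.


Compound interest formula: A = P(1 + r/n)^(nt)
A = $19,533.87 × (1 + 0.0878/1)^(1 × 8.7)
Growth factor: (1 + 0.0878/1)^8.7 = 2.0795855
A = $19,533.87 × 2.0795855
A = $40,622.35

A = P(1 + r/n)^(nt) = $40,622.35


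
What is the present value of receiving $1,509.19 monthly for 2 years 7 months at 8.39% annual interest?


Present value of an ordinary annuity: PV = PMT × (1 − (1 + r)^(−n)) / r
Monthly rate r = 0.0839/12 ≈ 0.00699167, n = 31
PV = $1,509.19 × (1 − (1 + 0.0839/12)^(−31)) / (0.0839/12)
PV = $1,509.19 × 27.783735
PV = $41,930.94

PV = PMT × (1-(1+r)^(-n))/r = $41,930.94


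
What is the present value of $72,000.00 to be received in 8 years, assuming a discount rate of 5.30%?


Present value formula: PV = FV / (1 + r)^t
PV = $72,000.00 / (1 + 0.053)^8
PV = $72,000.00 / 1.5115655
PV = $47,632.74

PV = FV / (1 + r)^t = $47,632.74


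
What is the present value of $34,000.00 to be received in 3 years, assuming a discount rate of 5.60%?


Present value formula: PV = FV / (1 + r)^t
PV = $34,000.00 / (1 + 0.056)^3
PV = $34,000.00 / 1.1775836
PV = $28,872.68

PV = FV / (1 + r)^t = $28,872.68


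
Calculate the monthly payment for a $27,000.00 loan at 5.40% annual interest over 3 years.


Loan payment formula: PMT = PV × r / (1 − (1 + r)^(−n))
Monthly rate r = 0.054/12 = 0.0045, n = 36 months
Denominator: 1 − (1 + 0.054/12)^(−36) = 0.149250
PMT = $27,000.00 × (0.054/12) / 0.149250
PMT = $814.07 per month

PMT = PV × r / (1-(1+r)^(-n)) = $814.07/month


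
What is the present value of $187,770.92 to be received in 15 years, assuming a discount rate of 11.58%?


Present value formula: PV = FV / (1 + r)^t
PV = $187,770.92 / (1 + 0.1158)^15
PV = $187,770.92 / 5.173630
PV = $36,293.84

PV = FV / (1 + r)^t = $36,293.84


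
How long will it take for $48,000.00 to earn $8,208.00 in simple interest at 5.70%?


Rearrange the simple interest formula for t:
I = P × r × t  ⇒  t = I / (P × r)
t = $8,208.00 / ($48,000.00 × 0.057)
t = 3

t = I/(P×r) = 3 years


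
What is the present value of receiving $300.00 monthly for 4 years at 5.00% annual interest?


Present value of an ordinary annuity: PV = PMT × (1 − (1 + r)^(−n)) / r
Monthly rate r = 0.05/12 ≈ 0.00416667, n = 48
PV = $300.00 × (1 − (1 + 0.05/12)^(−48)) / (0.05/12)
PV = $300.00 × 43.422956
PV = $13,026.89

PV = PMT × (1-(1+r)^(-n))/r = $13,026.89


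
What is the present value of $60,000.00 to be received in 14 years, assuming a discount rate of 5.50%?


Present value formula: PV = FV / (1 + r)^t
PV = $60,000.00 / (1 + 0.055)^14
PV = $60,000.00 / 2.1160915
PV = $28,354.16

PV = FV / (1 + r)^t = $28,354.16


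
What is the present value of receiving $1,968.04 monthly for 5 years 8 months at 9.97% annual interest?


Present value of an ordinary annuity: PV = PMT × (1 − (1 + r)^(−n)) / r
Monthly rate r = 0.0997/12 ≈ 0.00830833, n = 68
PV = $1,968.04 × (1 − (1 + 0.0997/12)^(−68)) / (0.0997/12)
PV = $1,968.04 × 51.790500
PV = $101,925.78

PV = PMT × (1-(1+r)^(-n))/r = $101,925.78


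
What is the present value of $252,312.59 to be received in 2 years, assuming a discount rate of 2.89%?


Present value formula: PV = FV / (1 + r)^t
PV = $252,312.59 / (1 + 0.0289)^2
PV = $252,312.59 / 1.05863521
PV = $238,337.61

PV = FV / (1 + r)^t = $238,337.61


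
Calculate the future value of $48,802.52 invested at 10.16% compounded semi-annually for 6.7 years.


Compound interest formula: A = P(1 + r/n)^(nt)
A = $48,802.52 × (1 + 0.1016/2)^(2 × 6.7)
Growth factor: (1 + 0.1016/2)^13.4 = 1.942535
A = $48,802.52 × 1.942535
A = $94,800.60

A = P(1 + r/n)^(nt) = $94,800.60


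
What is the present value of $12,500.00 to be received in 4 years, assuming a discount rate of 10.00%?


Present value formula: PV = FV / (1 + r)^t
PV = $12,500.00 / (1 + 0.1)^4
PV = $12,500.00 / 1.464100
PV = $8,537.67

PV = FV / (1 + r)^t = $8,537.67


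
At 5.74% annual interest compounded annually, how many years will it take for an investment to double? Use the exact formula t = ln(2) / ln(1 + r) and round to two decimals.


Doubling condition: (1 + r)^t = 2
Take ln of both sides: t × ln(1 + r) = ln(2)
t = ln(2) / ln(1 + r)
t = 0.693147 / 0.055813
t = 12.42

t = ln(2) / ln(1 + r) = 12.42 years


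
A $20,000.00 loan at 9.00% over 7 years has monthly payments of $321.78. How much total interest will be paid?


Total paid over the life of the loan = PMT × n.
Total paid = $321.78 × 84 = $27,029.52
Total interest = total paid − principal = $27,029.52 − $20,000.00 = $7,029.52

Total interest = (PMT × n) - PV = $7,029.52


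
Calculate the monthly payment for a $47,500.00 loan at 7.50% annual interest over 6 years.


Loan payment formula: PMT = PV × r / (1 − (1 + r)^(−n))
Monthly rate r = 0.075/12 = 0.00625, n = 72 months
Denominator: 1 − (1 + 0.075/12)^(−72) = 0.361478
PMT = $47,500.00 × (0.075/12) / 0.361478
PMT = $821.28 per month

PMT = PV × r / (1-(1+r)^(-n)) = $821.28/month


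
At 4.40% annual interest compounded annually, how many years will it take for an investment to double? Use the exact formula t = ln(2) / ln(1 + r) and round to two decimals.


Doubling condition: (1 + r)^t = 2
Take ln of both sides: t × ln(1 + r) = ln(2)
t = ln(2) / ln(1 + r)
t = 0.693147 / 0.043059
t = 16.10

t = ln(2) / ln(1 + r) = 16.10 years


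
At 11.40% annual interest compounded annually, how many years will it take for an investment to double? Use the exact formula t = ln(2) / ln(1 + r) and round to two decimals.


Doubling condition: (1 + r)^t = 2
Take ln of both sides: t × ln(1 + r) = ln(2)
t = ln(2) / ln(1 + r)
t = 0.693147 / 0.107957
t = 6.42

t = ln(2) / ln(1 + r) = 6.42 years


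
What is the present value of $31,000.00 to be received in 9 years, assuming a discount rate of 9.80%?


Present value formula: PV = FV / (1 + r)^t
PV = $31,000.00 / (1 + 0.098)^9
PV = $31,000.00 / 2.319643
PV = $13,364.13

PV = FV / (1 + r)^t = $13,364.13


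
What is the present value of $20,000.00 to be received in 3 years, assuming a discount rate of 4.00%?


Present value formula: PV = FV / (1 + r)^t
PV = $20,000.00 / (1 + 0.04)^3
PV = $20,000.00 / 1.124864
PV = $17,779.93

PV = FV / (1 + r)^t = $17,779.93


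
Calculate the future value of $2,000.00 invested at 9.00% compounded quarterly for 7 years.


Compound interest formula: A = P(1 + r/n)^(nt)
A = $2,000.00 × (1 + 0.09/4)^(4 × 7)
Growth factor: (1 + 0.09/4)^28 = 1.864545
A = $2,000.00 × 1.864545
A = $3,729.09

A = P(1 + r/n)^(nt) = $3,729.09


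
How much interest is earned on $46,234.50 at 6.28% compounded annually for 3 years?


Compound interest earned = final amount − principal.
A = P(1 + r/n)^(nt) = $46,234.50 × (1 + 0.0628/1)^(1 × 3) = $55,503.56
Interest = A − P = $55,503.56 − $46,234.50 = $9,269.06

Interest = A - P = $9,269.06


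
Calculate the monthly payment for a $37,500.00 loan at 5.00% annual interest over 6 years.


Loan payment formula: PMT = PV × r / (1 − (1 + r)^(−n))
Monthly rate r = 0.05/12 ≈ 0.00416667, n = 72 months
Denominator: 1 − (1 + 0.05/12)^(−72) = 0.258720
PMT = $37,500.00 × (0.05/12) / 0.258720
PMT = $603.93 per month

PMT = PV × r / (1-(1+r)^(-n)) = $603.93/month


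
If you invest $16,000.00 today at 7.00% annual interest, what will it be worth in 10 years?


Future value formula: FV = PV × (1 + r)^t
FV = $16,000.00 × (1 + 0.07)^10
FV = $16,000.00 × 1.967151
FV = $31,474.42

FV = PV × (1 + r)^t = $31,474.42


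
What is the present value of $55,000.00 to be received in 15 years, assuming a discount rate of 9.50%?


Present value formula: PV = FV / (1 + r)^t
PV = $55,000.00 / (1 + 0.095)^15
PV = $55,000.00 / 3.901322
PV = $14,097.79

PV = FV / (1 + r)^t = $14,097.79


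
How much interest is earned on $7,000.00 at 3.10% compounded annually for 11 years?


Compound interest earned = final amount − principal.
A = P(1 + r/n)^(nt) = $7,000.00 × (1 + 0.031/1)^(1 × 11) = $9,793.62
Interest = A − P = $9,793.62 − $7,000.00 = $2,793.62

Interest = A - P = $2,793.62


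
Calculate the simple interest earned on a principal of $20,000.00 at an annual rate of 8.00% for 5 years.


Simple interest formula: I = P × r × t
I = $20,000.00 × 0.08 × 5
I = $8,000.00

I = P × r × t = $8,000.00


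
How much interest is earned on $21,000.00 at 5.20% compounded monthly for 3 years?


Compound interest earned = final amount − principal.
A = P(1 + r/n)^(nt) = $21,000.00 × (1 + 0.052/12)^(12 × 3) = $24,537.08
Interest = A − P = $24,537.08 − $21,000.00 = $3,537.08

Interest = A - P = $3,537.08


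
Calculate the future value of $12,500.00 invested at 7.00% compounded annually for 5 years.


Compound interest formula: A = P(1 + r/n)^(nt)
A = $12,500.00 × (1 + 0.07/1)^(1 × 5)
Growth factor: (1 + 0.07/1)^5 = 1.402552
A = $12,500.00 × 1.402552
A = $17,531.90

A = P(1 + r/n)^(nt) = $17,531.90


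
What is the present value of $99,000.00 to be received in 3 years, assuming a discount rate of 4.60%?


Present value formula: PV = FV / (1 + r)^t
PV = $99,000.00 / (1 + 0.046)^3
PV = $99,000.00 / 1.1444453
PV = $86,504.79

PV = FV / (1 + r)^t = $86,504.79


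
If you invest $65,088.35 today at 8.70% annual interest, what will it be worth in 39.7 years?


Future value formula: FV = PV × (1 + r)^t
FV = $65,088.35 × (1 + 0.087)^39.7
FV = $65,088.35 × 27.4355013
FV = $1,785,731.51

FV = PV × (1 + r)^t = $1,785,731.51


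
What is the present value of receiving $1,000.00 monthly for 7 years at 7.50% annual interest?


Present value of an ordinary annuity: PV = PMT × (1 − (1 + r)^(−n)) / r
Monthly rate r = 0.075/12 = 0.00625, n = 84
PV = $1,000.00 × (1 − (1 + 0.075/12)^(−84)) / (0.075/12)
PV = $1,000.00 × 65.196376
PV = $65,196.38

PV = PMT × (1-(1+r)^(-n))/r = $65,196.38


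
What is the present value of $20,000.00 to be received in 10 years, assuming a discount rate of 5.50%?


Present value formula: PV = FV / (1 + r)^t
PV = $20,000.00 / (1 + 0.055)^10
PV = $20,000.00 / 1.708144
PV = $11,708.61

PV = FV / (1 + r)^t = $11,708.61


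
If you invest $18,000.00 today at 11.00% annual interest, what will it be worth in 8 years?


Future value formula: FV = PV × (1 + r)^t
FV = $18,000.00 × (1 + 0.11)^8
FV = $18,000.00 × 2.304538
FV = $41,481.68

FV = PV × (1 + r)^t = $41,481.68


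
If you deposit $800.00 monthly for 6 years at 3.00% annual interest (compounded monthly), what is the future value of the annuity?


Future value of an ordinary annuity: FV = PMT × ((1 + r)^n − 1) / r
Monthly rate r = 0.03/12 = 0.0025, n = 72
FV = $800.00 × ((1 + 0.03/12)^72 − 1) / (0.03/12)
FV = $800.00 × 78.779387
FV = $63,023.51

FV = PMT × ((1+r)^n - 1)/r = $63,023.51


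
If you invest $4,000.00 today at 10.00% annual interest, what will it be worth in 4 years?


Future value formula: FV = PV × (1 + r)^t
FV = $4,000.00 × (1 + 0.1)^4
FV = $4,000.00 × 1.464100
FV = $5,856.40

FV = PV × (1 + r)^t = $5,856.40


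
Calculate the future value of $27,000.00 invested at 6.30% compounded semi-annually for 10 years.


Compound interest formula: A = P(1 + r/n)^(nt)
A = $27,000.00 × (1 + 0.063/2)^(2 × 10)
Growth factor: (1 + 0.063/2)^20 = 1.8594506
A = $27,000.00 × 1.8594506
A = $50,205.17

A = P(1 + r/n)^(nt) = $50,205.17


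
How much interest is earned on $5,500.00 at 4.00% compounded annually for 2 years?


Compound interest earned = final amount − principal.
A = P(1 + r/n)^(nt) = $5,500.00 × (1 + 0.04/1)^(1 × 2) = $5,948.80
Interest = A − P = $5,948.80 − $5,500.00 = $448.80

Interest = A - P = $448.80


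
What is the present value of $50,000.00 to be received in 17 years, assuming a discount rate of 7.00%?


Present value formula: PV = FV / (1 + r)^t
PV = $50,000.00 / (1 + 0.07)^17
PV = $50,000.00 / 3.158815
PV = $15,828.72

PV = FV / (1 + r)^t = $15,828.72


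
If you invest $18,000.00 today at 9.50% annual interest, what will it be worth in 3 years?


Future value formula: FV = PV × (1 + r)^t
FV = $18,000.00 × (1 + 0.095)^3
FV = $18,000.00 × 1.312932
FV = $23,632.78

FV = PV × (1 + r)^t = $23,632.78


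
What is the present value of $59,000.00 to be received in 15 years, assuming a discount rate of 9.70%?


Present value formula: PV = FV / (1 + r)^t
PV = $59,000.00 / (1 + 0.097)^15
PV = $59,000.00 / 4.009585
PV = $14,714.74

PV = FV / (1 + r)^t = $14,714.74


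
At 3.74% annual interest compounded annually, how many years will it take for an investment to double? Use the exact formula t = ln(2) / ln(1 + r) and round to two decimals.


Doubling condition: (1 + r)^t = 2
Take ln of both sides: t × ln(1 + r) = ln(2)
t = ln(2) / ln(1 + r)
t = 0.693147 / 0.036718
t = 18.88

t = ln(2) / ln(1 + r) = 18.88 years


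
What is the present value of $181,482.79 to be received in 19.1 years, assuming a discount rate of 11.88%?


Present value formula: PV = FV / (1 + r)^t
PV = $181,482.79 / (1 + 0.1188)^19.1
PV = $181,482.79 / 8.534379
PV = $21,264.91

PV = FV / (1 + r)^t = $21,264.91


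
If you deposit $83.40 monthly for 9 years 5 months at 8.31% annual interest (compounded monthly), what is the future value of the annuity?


Future value of an ordinary annuity: FV = PMT × ((1 + r)^n − 1) / r
Monthly rate r = 0.0831/12 = 0.006925, n = 113
FV = $83.40 × ((1 + 0.0831/12)^113 − 1) / (0.0831/12)
FV = $83.40 × 170.555520
FV = $14,224.33

FV = PMT × ((1+r)^n - 1)/r = $14,224.33


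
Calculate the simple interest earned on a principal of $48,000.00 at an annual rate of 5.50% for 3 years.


Simple interest formula: I = P × r × t
I = $48,000.00 × 0.055 × 3
I = $7,920.00

I = P × r × t = $7,920.00


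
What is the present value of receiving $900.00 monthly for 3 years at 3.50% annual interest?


Present value of an ordinary annuity: PV = PMT × (1 − (1 + r)^(−n)) / r
Monthly rate r = 0.035/12 ≈ 0.00291667, n = 36
PV = $900.00 × (1 − (1 + 0.035/12)^(−36)) / (0.035/12)
PV = $900.00 × 34.127270
PV = $30,714.54

PV = PMT × (1-(1+r)^(-n))/r = $30,714.54


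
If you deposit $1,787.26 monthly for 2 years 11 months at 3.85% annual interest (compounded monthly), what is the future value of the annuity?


Future value of an ordinary annuity: FV = PMT × ((1 + r)^n − 1) / r
Monthly rate r = 0.0385/12 ≈ 0.00320833, n = 35
FV = $1,787.26 × ((1 + 0.0385/12)^35 − 1) / (0.0385/12)
FV = $1,787.26 × 36.978093
FV = $66,089.47

FV = PMT × ((1+r)^n - 1)/r = $66,089.47


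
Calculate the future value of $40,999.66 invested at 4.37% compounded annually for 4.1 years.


Compound interest formula: A = P(1 + r/n)^(nt)
A = $40,999.66 × (1 + 0.0437/1)^(1 × 4.1)
Growth factor: (1 + 0.0437/1)^4.1 = 1.1916818
A = $40,999.66 × 1.1916818
A = $48,858.55

A = P(1 + r/n)^(nt) = $48,858.55


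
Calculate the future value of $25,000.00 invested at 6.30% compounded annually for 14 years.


Compound interest formula: A = P(1 + r/n)^(nt)
A = $25,000.00 × (1 + 0.063/1)^(1 × 14)
Growth factor: (1 + 0.063/1)^14 = 2.3521537
A = $25,000.00 × 2.3521537
A = $58,803.84

A = P(1 + r/n)^(nt) = $58,803.84


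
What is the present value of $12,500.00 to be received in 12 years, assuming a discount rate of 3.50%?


Present value formula: PV = FV / (1 + r)^t
PV = $12,500.00 / (1 + 0.035)^12
PV = $12,500.00 / 1.511069
PV = $8,272.29

PV = FV / (1 + r)^t = $8,272.29


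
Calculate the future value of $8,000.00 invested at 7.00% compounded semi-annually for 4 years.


Compound interest formula: A = P(1 + r/n)^(nt)
A = $8,000.00 × (1 + 0.07/2)^(2 × 4)
Growth factor: (1 + 0.07/2)^8 = 1.316809
A = $8,000.00 × 1.316809
A = $10,534.47

A = P(1 + r/n)^(nt) = $10,534.47


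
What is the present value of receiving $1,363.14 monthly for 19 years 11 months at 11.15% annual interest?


Present value of an ordinary annuity: PV = PMT × (1 − (1 + r)^(−n)) / r
Monthly rate r = 0.1115/12 ≈ 0.00929167, n = 239
PV = $1,363.14 × (1 − (1 + 0.1115/12)^(−239)) / (0.1115/12)
PV = $1,363.14 × 95.822338
PV = $130,619.26

PV = PMT × (1-(1+r)^(-n))/r = $130,619.26


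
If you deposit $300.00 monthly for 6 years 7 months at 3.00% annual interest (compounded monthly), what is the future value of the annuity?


Future value of an ordinary annuity: FV = PMT × ((1 + r)^n − 1) / r
Monthly rate r = 0.03/12 = 0.0025, n = 79
FV = $300.00 × ((1 + 0.03/12)^79 − 1) / (0.03/12)
FV = $300.00 × 87.221129
FV = $26,166.34

FV = PMT × ((1+r)^n - 1)/r = $26,166.34


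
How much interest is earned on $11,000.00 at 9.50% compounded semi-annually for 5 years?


Compound interest earned = final amount − principal.
A = P(1 + r/n)^(nt) = $11,000.00 × (1 + 0.095/2)^(2 × 5) = $17,495.77
Interest = A − P = $17,495.77 − $11,000.00 = $6,495.77

Interest = A - P = $6,495.77


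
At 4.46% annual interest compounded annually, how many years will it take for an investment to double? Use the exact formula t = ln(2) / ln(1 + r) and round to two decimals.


Doubling condition: (1 + r)^t = 2
Take ln of both sides: t × ln(1 + r) = ln(2)
t = ln(2) / ln(1 + r)
t = 0.693147 / 0.043634
t = 15.89

t = ln(2) / ln(1 + r) = 15.89 years


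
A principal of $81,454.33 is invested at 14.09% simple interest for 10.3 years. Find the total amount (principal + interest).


Total amount formula: A = P(1 + rt) = P + P·r·t
Interest: I = P × r × t = $81,454.33 × 0.1409 × 10.3 = $118,212.23
A = P + I = $81,454.33 + $118,212.23 = $199,666.56

A = P + I = P(1 + rt) = $199,666.56


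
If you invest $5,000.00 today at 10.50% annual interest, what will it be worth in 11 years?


Future value formula: FV = PV × (1 + r)^t
FV = $5,000.00 × (1 + 0.105)^11
FV = $5,000.00 × 2.9990593
FV = $14,995.30

FV = PV × (1 + r)^t = $14,995.30


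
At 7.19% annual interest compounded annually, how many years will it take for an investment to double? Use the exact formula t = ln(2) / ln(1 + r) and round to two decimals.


Doubling condition: (1 + r)^t = 2
Take ln of both sides: t × ln(1 + r) = ln(2)
t = ln(2) / ln(1 + r)
t = 0.693147 / 0.069433
t = 9.98

t = ln(2) / ln(1 + r) = 9.98 years


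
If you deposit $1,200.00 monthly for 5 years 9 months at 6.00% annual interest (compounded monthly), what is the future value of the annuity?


Future value of an ordinary annuity: FV = PMT × ((1 + r)^n − 1) / r
Monthly rate r = 0.06/12 = 0.005, n = 69
FV = $1,200.00 × ((1 + 0.06/12)^69 − 1) / (0.06/12)
FV = $1,200.00 × 82.155329
FV = $98,586.39

FV = PMT × ((1+r)^n - 1)/r = $98,586.39


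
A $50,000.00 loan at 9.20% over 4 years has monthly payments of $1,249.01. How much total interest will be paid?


Total paid over the life of the loan = PMT × n.
Total paid = $1,249.01 × 48 = $59,952.48
Total interest = total paid − principal = $59,952.48 − $50,000.00 = $9,952.48

Total interest = (PMT × n) - PV = $9,952.48


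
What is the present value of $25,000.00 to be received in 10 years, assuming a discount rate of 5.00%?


Present value formula: PV = FV / (1 + r)^t
PV = $25,000.00 / (1 + 0.05)^10
PV = $25,000.00 / 1.628895
PV = $15,347.83

PV = FV / (1 + r)^t = $15,347.83


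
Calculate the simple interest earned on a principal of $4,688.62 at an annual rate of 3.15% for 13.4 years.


Simple interest formula: I = P × r × t
I = $4,688.62 × 0.0315 × 13.4
I = $1,979.07

I = P × r × t = $1,979.07


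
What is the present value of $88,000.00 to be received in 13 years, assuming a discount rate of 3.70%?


Present value formula: PV = FV / (1 + r)^t
PV = $88,000.00 / (1 + 0.037)^13
PV = $88,000.00 / 1.6037026
PV = $54,873.02

PV = FV / (1 + r)^t = $54,873.02


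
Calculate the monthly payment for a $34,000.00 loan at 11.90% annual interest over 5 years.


Loan payment formula: PMT = PV × r / (1 − (1 + r)^(−n))
Monthly rate r = 0.119/12 ≈ 0.00991667, n = 60 months
Denominator: 1 − (1 + 0.119/12)^(−60) = 0.446819
PMT = $34,000.00 × (0.119/12) / 0.446819
PMT = $754.59 per month

PMT = PV × r / (1-(1+r)^(-n)) = $754.59/month


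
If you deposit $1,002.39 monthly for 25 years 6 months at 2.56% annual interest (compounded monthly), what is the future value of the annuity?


Future value of an ordinary annuity: FV = PMT × ((1 + r)^n − 1) / r
Monthly rate r = 0.0256/12 ≈ 0.00213333, n = 306
FV = $1,002.39 × ((1 + 0.0256/12)^306 − 1) / (0.0256/12)
FV = $1,002.39 × 431.051556
FV = $432,081.77

FV = PMT × ((1+r)^n - 1)/r = $432,081.77


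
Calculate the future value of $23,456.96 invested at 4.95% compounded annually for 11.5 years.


Compound interest formula: A = P(1 + r/n)^(nt)
A = $23,456.96 × (1 + 0.0495/1)^(1 × 11.5)
Growth factor: (1 + 0.0495/1)^11.5 = 1.743003
A = $23,456.96 × 1.743003
A = $40,885.55

A = P(1 + r/n)^(nt) = $40,885.55


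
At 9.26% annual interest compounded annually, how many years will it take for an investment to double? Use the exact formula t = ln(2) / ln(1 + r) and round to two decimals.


Doubling condition: (1 + r)^t = 2
Take ln of both sides: t × ln(1 + r) = ln(2)
t = ln(2) / ln(1 + r)
t = 0.693147 / 0.088560
t = 7.83

t = ln(2) / ln(1 + r) = 7.83 years


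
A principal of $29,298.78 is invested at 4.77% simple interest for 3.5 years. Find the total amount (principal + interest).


Total amount formula: A = P(1 + rt) = P + P·r·t
Interest: I = P × r × t = $29,298.78 × 0.0477 × 3.5 = $4,891.43
A = P + I = $29,298.78 + $4,891.43 = $34,190.21

A = P + I = P(1 + rt) = $34,190.21


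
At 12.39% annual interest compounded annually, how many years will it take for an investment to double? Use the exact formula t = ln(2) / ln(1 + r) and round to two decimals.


Doubling condition: (1 + r)^t = 2
Take ln of both sides: t × ln(1 + r) = ln(2)
t = ln(2) / ln(1 + r)
t = 0.693147 / 0.116805
t = 5.93

t = ln(2) / ln(1 + r) = 5.93 years


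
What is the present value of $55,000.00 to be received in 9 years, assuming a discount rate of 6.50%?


Present value formula: PV = FV / (1 + r)^t
PV = $55,000.00 / (1 + 0.065)^9
PV = $55,000.00 / 1.762570
PV = $31,204.43

PV = FV / (1 + r)^t = $31,204.43


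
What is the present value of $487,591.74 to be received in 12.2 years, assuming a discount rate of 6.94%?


Present value formula: PV = FV / (1 + r)^t
PV = $487,591.74 / (1 + 0.0694)^12.2
PV = $487,591.74 / 2.2673063
PV = $215,053.32

PV = FV / (1 + r)^t = $215,053.32


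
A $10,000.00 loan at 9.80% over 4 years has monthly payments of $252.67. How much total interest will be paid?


Total paid over the life of the loan = PMT × n.
Total paid = $252.67 × 48 = $12,128.16
Total interest = total paid − principal = $12,128.16 − $10,000.00 = $2,128.16

Total interest = (PMT × n) - PV = $2,128.16


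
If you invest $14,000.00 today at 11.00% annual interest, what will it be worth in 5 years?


Future value formula: FV = PV × (1 + r)^t
FV = $14,000.00 × (1 + 0.11)^5
FV = $14,000.00 × 1.685058
FV = $23,590.81

FV = PV × (1 + r)^t = $23,590.81


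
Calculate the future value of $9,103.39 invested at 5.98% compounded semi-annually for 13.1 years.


Compound interest formula: A = P(1 + r/n)^(nt)
A = $9,103.39 × (1 + 0.0598/2)^(2 × 13.1)
Growth factor: (1 + 0.0598/2)^26.2 = 2.1638668
A = $9,103.39 × 2.1638668
A = $19,698.52

A = P(1 + r/n)^(nt) = $19,698.52


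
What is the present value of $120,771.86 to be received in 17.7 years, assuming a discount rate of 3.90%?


Present value formula: PV = FV / (1 + r)^t
PV = $120,771.86 / (1 + 0.039)^17.7
PV = $120,771.86 / 1.9683177
PV = $61,357.91

PV = FV / (1 + r)^t = $61,357.91


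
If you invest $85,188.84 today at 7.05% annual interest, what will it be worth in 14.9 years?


Future value formula: FV = PV × (1 + r)^t
FV = $85,188.84 × (1 + 0.0705)^14.9
FV = $85,188.84 × 2.75956995
FV = $235,084.56

FV = PV × (1 + r)^t = $235,084.56


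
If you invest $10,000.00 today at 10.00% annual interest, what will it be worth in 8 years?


Future value formula: FV = PV × (1 + r)^t
FV = $10,000.00 × (1 + 0.1)^8
FV = $10,000.00 × 2.143589
FV = $21,435.89

FV = PV × (1 + r)^t = $21,435.89


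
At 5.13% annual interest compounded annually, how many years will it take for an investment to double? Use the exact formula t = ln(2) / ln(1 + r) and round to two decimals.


Doubling condition: (1 + r)^t = 2
Take ln of both sides: t × ln(1 + r) = ln(2)
t = ln(2) / ln(1 + r)
t = 0.693147 / 0.050027
t = 13.86

t = ln(2) / ln(1 + r) = 13.86 years


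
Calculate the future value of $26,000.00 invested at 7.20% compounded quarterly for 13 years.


Compound interest formula: A = P(1 + r/n)^(nt)
A = $26,000.00 × (1 + 0.072/4)^(4 × 13)
Growth factor: (1 + 0.072/4)^52 = 2.528625
A = $26,000.00 × 2.528625
A = $65,744.25

A = P(1 + r/n)^(nt) = $65,744.25


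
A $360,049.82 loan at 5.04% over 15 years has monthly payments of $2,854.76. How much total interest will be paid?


Total paid over the life of the loan = PMT × n.
Total paid = $2,854.76 × 180 = $513,856.80
Total interest = total paid − principal = $513,856.80 − $360,049.82 = $153,806.98

Total interest = (PMT × n) - PV = $153,806.98


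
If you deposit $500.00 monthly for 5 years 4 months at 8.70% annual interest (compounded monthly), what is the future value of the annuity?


Future value of an ordinary annuity: FV = PMT × ((1 + r)^n − 1) / r
Monthly rate r = 0.087/12 = 0.00725, n = 64
FV = $500.00 × ((1 + 0.087/12)^64 − 1) / (0.087/12)
FV = $500.00 × 81.070754
FV = $40,535.38

FV = PMT × ((1+r)^n - 1)/r = $40,535.38


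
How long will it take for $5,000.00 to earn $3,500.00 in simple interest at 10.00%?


Rearrange the simple interest formula for t:
I = P × r × t  ⇒  t = I / (P × r)
t = $3,500.00 / ($5,000.00 × 0.1)
t = 7

t = I/(P×r) = 7 years


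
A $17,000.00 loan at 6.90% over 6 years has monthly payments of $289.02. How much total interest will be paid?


Total paid over the life of the loan = PMT × n.
Total paid = $289.02 × 72 = $20,809.44
Total interest = total paid − principal = $20,809.44 − $17,000.00 = $3,809.44

Total interest = (PMT × n) - PV = $3,809.44


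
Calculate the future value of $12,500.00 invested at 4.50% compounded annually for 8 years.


Compound interest formula: A = P(1 + r/n)^(nt)
A = $12,500.00 × (1 + 0.045/1)^(1 × 8)
Growth factor: (1 + 0.045/1)^8 = 1.422101
A = $12,500.00 × 1.422101
A = $17,776.26

A = P(1 + r/n)^(nt) = $17,776.26


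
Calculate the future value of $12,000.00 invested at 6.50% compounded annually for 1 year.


Compound interest formula: A = P(1 + r/n)^(nt)
A = $12,000.00 × (1 + 0.065/1)^(1 × 1)
Growth factor: (1 + 0.065/1)^1 = 1.065000
A = $12,000.00 × 1.065000
A = $12,780.00

A = P(1 + r/n)^(nt) = $12,780.00


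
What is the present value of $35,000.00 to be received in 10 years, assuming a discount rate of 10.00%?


Present value formula: PV = FV / (1 + r)^t
PV = $35,000.00 / (1 + 0.1)^10
PV = $35,000.00 / 2.593742
PV = $13,494.02

PV = FV / (1 + r)^t = $13,494.02


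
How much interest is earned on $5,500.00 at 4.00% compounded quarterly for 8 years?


Compound interest earned = final amount − principal.
A = P(1 + r/n)^(nt) = $5,500.00 × (1 + 0.04/4)^(4 × 8) = $7,562.17
Interest = A − P = $7,562.17 − $5,500.00 = $2,062.17

Interest = A - P = $2,062.17


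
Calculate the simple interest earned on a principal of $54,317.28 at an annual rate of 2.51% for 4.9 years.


Simple interest formula: I = P × r × t
I = $54,317.28 × 0.0251 × 4.9
I = $6,680.48

I = P × r × t = $6,680.48


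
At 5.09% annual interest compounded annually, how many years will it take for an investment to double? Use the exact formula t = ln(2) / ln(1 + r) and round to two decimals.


Doubling condition: (1 + r)^t = 2
Take ln of both sides: t × ln(1 + r) = ln(2)
t = ln(2) / ln(1 + r)
t = 0.693147 / 0.049647
t = 13.96

t = ln(2) / ln(1 + r) = 13.96 years


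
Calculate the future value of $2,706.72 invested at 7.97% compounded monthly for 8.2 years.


Compound interest formula: A = P(1 + r/n)^(nt)
A = $2,706.72 × (1 + 0.0797/12)^(12 × 8.2)
Growth factor: (1 + 0.0797/12)^98.4 = 1.918185
A = $2,706.72 × 1.918185
A = $5,191.99

A = P(1 + r/n)^(nt) = $5,191.99


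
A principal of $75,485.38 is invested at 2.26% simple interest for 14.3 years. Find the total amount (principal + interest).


Total amount formula: A = P(1 + rt) = P + P·r·t
Interest: I = P × r × t = $75,485.38 × 0.0226 × 14.3 = $24,395.37
A = P + I = $75,485.38 + $24,395.37 = $99,880.75

A = P + I = P(1 + rt) = $99,880.75


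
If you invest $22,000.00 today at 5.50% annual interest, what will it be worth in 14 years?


Future value formula: FV = PV × (1 + r)^t
FV = $22,000.00 × (1 + 0.055)^14
FV = $22,000.00 × 2.1160915
FV = $46,554.01

FV = PV × (1 + r)^t = $46,554.01


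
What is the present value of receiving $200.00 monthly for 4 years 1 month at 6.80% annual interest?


Present value of an ordinary annuity: PV = PMT × (1 − (1 + r)^(−n)) / r
Monthly rate r = 0.068/12 ≈ 0.00566667, n = 49
PV = $200.00 × (1 − (1 + 0.068/12)^(−49)) / (0.068/12)
PV = $200.00 × 42.680600
PV = $8,536.12

PV = PMT × (1-(1+r)^(-n))/r = $8,536.12


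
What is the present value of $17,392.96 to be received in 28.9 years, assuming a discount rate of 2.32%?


Present value formula: PV = FV / (1 + r)^t
PV = $17,392.96 / (1 + 0.0232)^28.9
PV = $17,392.96 / 1.9402574
PV = $8,964.25

PV = FV / (1 + r)^t = $8,964.25


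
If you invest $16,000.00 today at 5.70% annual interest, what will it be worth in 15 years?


Future value formula: FV = PV × (1 + r)^t
FV = $16,000.00 × (1 + 0.057)^15
FV = $16,000.00 × 2.296809
FV = $36,748.94

FV = PV × (1 + r)^t = $36,748.94


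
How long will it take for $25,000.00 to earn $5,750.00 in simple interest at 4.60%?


Rearrange the simple interest formula for t:
I = P × r × t  ⇒  t = I / (P × r)
t = $5,750.00 / ($25,000.00 × 0.046)
t = 5

t = I/(P×r) = 5 years


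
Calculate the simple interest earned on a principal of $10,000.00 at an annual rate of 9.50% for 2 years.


Simple interest formula: I = P × r × t
I = $10,000.00 × 0.095 × 2
I = $1,900.00

I = P × r × t = $1,900.00


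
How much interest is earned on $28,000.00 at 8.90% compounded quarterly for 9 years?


Compound interest earned = final amount − principal.
A = P(1 + r/n)^(nt) = $28,000.00 × (1 + 0.089/4)^(4 × 9) = $61,832.15
Interest = A − P = $61,832.15 − $28,000.00 = $33,832.15

Interest = A - P = $33,832.15


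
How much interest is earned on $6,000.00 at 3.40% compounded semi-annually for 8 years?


Compound interest earned = final amount − principal.
A = P(1 + r/n)^(nt) = $6,000.00 × (1 + 0.034/2)^(2 × 8) = $7,857.54
Interest = A − P = $7,857.54 − $6,000.00 = $1,857.54

Interest = A - P = $1,857.54


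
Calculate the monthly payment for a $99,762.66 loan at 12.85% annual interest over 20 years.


Loan payment formula: PMT = PV × r / (1 − (1 + r)^(−n))
Monthly rate r = 0.1285/12 ≈ 0.01070833, n = 240 months
Denominator: 1 − (1 + 0.1285/12)^(−240) = 0.922412
PMT = $99,762.66 × (0.1285/12) / 0.922412
PMT = $1,158.15 per month

PMT = PV × r / (1-(1+r)^(-n)) = $1,158.15/month


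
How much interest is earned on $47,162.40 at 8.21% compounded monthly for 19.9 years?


Compound interest earned = final amount − principal.
A = P(1 + r/n)^(nt) = $47,162.40 × (1 + 0.0821/12)^(12 × 19.9) = $240,284.44
Interest = A − P = $240,284.44 − $47,162.40 = $193,122.04

Interest = A - P = $193,122.04


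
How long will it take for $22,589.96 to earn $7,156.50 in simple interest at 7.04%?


Rearrange the simple interest formula for t:
I = P × r × t  ⇒  t = I / (P × r)
t = $7,156.50 / ($22,589.96 × 0.0704)
t = 4.5

t = I/(P×r) = 4.5 years


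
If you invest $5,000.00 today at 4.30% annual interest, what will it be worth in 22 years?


Future value formula: FV = PV × (1 + r)^t
FV = $5,000.00 × (1 + 0.043)^22
FV = $5,000.00 × 2.524962
FV = $12,624.81

FV = PV × (1 + r)^t = $12,624.81


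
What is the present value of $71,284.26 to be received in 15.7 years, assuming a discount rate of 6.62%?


Present value formula: PV = FV / (1 + r)^t
PV = $71,284.26 / (1 + 0.0662)^15.7
PV = $71,284.26 / 2.735692
PV = $26,057.12

PV = FV / (1 + r)^t = $26,057.12


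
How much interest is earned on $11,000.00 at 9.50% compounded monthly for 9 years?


Compound interest earned = final amount − principal.
A = P(1 + r/n)^(nt) = $11,000.00 × (1 + 0.095/12)^(12 × 9) = $25,778.19
Interest = A − P = $25,778.19 − $11,000.00 = $14,778.19

Interest = A - P = $14,778.19


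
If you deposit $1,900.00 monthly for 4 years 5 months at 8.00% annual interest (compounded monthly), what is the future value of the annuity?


Future value of an ordinary annuity: FV = PMT × ((1 + r)^n − 1) / r
Monthly rate r = 0.08/12 ≈ 0.00666667, n = 53
FV = $1,900.00 × ((1 + 0.08/12)^53 − 1) / (0.08/12)
FV = $1,900.00 × 63.320570
FV = $120,309.08

FV = PMT × ((1+r)^n - 1)/r = $120,309.08


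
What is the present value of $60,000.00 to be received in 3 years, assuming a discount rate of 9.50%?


Present value formula: PV = FV / (1 + r)^t
PV = $60,000.00 / (1 + 0.095)^3
PV = $60,000.00 / 1.3129324
PV = $45,699.23

PV = FV / (1 + r)^t = $45,699.23


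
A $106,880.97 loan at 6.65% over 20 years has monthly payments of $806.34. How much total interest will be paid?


Total paid over the life of the loan = PMT × n.
Total paid = $806.34 × 240 = $193,521.60
Total interest = total paid − principal = $193,521.60 − $106,880.97 = $86,640.63

Total interest = (PMT × n) - PV = $86,640.63


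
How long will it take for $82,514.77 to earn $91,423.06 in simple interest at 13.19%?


Rearrange the simple interest formula for t:
I = P × r × t  ⇒  t = I / (P × r)
t = $91,423.06 / ($82,514.77 × 0.1319)
t = 8.4

t = I/(P×r) = 8.4 years


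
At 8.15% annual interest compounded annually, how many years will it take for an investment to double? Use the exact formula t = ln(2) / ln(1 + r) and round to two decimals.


Doubling condition: (1 + r)^t = 2
Take ln of both sides: t × ln(1 + r) = ln(2)
t = ln(2) / ln(1 + r)
t = 0.693147 / 0.078349
t = 8.85

t = ln(2) / ln(1 + r) = 8.85 years


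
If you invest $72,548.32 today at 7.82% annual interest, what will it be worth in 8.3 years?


Future value formula: FV = PV × (1 + r)^t
FV = $72,548.32 × (1 + 0.0782)^8.3
FV = $72,548.32 × 1.8681185
FV = $135,528.86

FV = PV × (1 + r)^t = $135,528.86


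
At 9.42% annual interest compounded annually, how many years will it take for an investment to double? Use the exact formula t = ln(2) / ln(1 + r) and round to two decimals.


Doubling condition: (1 + r)^t = 2
Take ln of both sides: t × ln(1 + r) = ln(2)
t = ln(2) / ln(1 + r)
t = 0.693147 / 0.090024
t = 7.70

t = ln(2) / ln(1 + r) = 7.70 years


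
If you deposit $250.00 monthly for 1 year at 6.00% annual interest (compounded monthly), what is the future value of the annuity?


Future value of an ordinary annuity: FV = PMT × ((1 + r)^n − 1) / r
Monthly rate r = 0.06/12 = 0.005, n = 12
FV = $250.00 × ((1 + 0.06/12)^12 − 1) / (0.06/12)
FV = $250.00 × 12.335562
FV = $3,083.89

FV = PMT × ((1+r)^n - 1)/r = $3,083.89


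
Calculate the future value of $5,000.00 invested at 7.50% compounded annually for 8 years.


Compound interest formula: A = P(1 + r/n)^(nt)
A = $5,000.00 × (1 + 0.075/1)^(1 × 8)
Growth factor: (1 + 0.075/1)^8 = 1.783478
A = $5,000.00 × 1.783478
A = $8,917.39

A = P(1 + r/n)^(nt) = $8,917.39


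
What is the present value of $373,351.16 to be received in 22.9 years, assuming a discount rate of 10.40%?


Present value formula: PV = FV / (1 + r)^t
PV = $373,351.16 / (1 + 0.104)^22.9
PV = $373,351.16 / 9.638108
PV = $38,736.98

PV = FV / (1 + r)^t = $38,736.98


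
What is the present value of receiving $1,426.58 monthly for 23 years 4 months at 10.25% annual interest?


Present value of an ordinary annuity: PV = PMT × (1 − (1 + r)^(−n)) / r
Monthly rate r = 0.1025/12 ≈ 0.00854167, n = 280
PV = $1,426.58 × (1 − (1 + 0.1025/12)^(−280)) / (0.1025/12)
PV = $1,426.58 × 106.254331
PV = $151,580.30

PV = PMT × (1-(1+r)^(-n))/r = $151,580.30


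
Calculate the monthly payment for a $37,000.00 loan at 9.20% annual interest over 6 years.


Loan payment formula: PMT = PV × r / (1 − (1 + r)^(−n))
Monthly rate r = 0.092/12 ≈ 0.00766667, n = 72 months
Denominator: 1 − (1 + 0.092/12)^(−72) = 0.422989
PMT = $37,000.00 × (0.092/12) / 0.422989
PMT = $670.62 per month

PMT = PV × r / (1-(1+r)^(-n)) = $670.62/month


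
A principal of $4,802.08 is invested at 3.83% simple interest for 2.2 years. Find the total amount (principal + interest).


Total amount formula: A = P(1 + rt) = P + P·r·t
Interest: I = P × r × t = $4,802.08 × 0.0383 × 2.2 = $404.62
A = P + I = $4,802.08 + $404.62 = $5,206.70

A = P + I = P(1 + rt) = $5,206.70


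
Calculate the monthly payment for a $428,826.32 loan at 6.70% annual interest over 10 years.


Loan payment formula: PMT = PV × r / (1 − (1 + r)^(−n))
Monthly rate r = 0.067/12 ≈ 0.00558333, n = 120 months
Denominator: 1 − (1 + 0.067/12)^(−120) = 0.487337
PMT = $428,826.32 × (0.067/12) / 0.487337
PMT = $4,912.99 per month

PMT = PV × r / (1-(1+r)^(-n)) = $4,912.99/month


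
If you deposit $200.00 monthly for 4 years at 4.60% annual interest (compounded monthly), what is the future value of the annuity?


Future value of an ordinary annuity: FV = PMT × ((1 + r)^n − 1) / r
Monthly rate r = 0.046/12 ≈ 0.00383333, n = 48
FV = $200.00 × ((1 + 0.046/12)^48 − 1) / (0.046/12)
FV = $200.00 × 52.589496
FV = $10,517.90

FV = PMT × ((1+r)^n - 1)/r = $10,517.90


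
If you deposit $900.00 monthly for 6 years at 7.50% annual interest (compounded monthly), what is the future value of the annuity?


Future value of an ordinary annuity: FV = PMT × ((1 + r)^n − 1) / r
Monthly rate r = 0.075/12 = 0.00625, n = 72
FV = $900.00 × ((1 + 0.075/12)^72 − 1) / (0.075/12)
FV = $900.00 × 90.578789
FV = $81,520.91

FV = PMT × ((1+r)^n - 1)/r = $81,520.91


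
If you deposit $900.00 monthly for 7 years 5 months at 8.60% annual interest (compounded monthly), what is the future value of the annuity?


Future value of an ordinary annuity: FV = PMT × ((1 + r)^n − 1) / r
Monthly rate r = 0.086/12 ≈ 0.00716667, n = 89
FV = $900.00 × ((1 + 0.086/12)^89 − 1) / (0.086/12)
FV = $900.00 × 123.917662
FV = $111,525.90

FV = PMT × ((1+r)^n - 1)/r = $111,525.90
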